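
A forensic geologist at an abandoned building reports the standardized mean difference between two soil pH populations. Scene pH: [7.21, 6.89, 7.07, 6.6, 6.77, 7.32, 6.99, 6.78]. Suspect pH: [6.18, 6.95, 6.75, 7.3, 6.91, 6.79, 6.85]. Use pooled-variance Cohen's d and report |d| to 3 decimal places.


Pooled-variance Cohen's d for soil pH comparison:
Scene mean = 55.63 / 8 = 6.95375
Suspect mean = 47.73 / 7 = 6.818571
Scene sample variance s_s^2 = 0.058255
Suspect sample variance s_c^2 = 0.111948
Pooled variance = ((n_s-1)*s_s^2 + (n_c-1)*s_c^2) / (n_s + n_c - 2) = 0.083036
Pooled SD = sqrt(0.083036) = 0.28816
Mean difference = 0.135179
|d| = |0.135179| / 0.28816 = 0.469

0.469


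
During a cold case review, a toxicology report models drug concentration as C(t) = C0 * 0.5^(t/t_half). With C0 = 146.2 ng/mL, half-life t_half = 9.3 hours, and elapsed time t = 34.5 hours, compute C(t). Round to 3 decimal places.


Drug concentration decay:
Number of half-lives = t / t_half = 34.5 / 9.3 = 3.709677
Decay factor = 0.5^3.709677 = 0.07643213
C(t) = 146.2 * 0.07643213 = 11.174 ng/mL

11.174


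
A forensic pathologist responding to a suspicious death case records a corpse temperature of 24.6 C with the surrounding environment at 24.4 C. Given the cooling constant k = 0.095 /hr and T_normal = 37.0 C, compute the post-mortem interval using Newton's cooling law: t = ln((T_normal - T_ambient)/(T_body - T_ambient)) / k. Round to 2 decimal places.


Using Newton's law of cooling:
t = ln((T_normal - T_ambient) / (T_body - T_ambient)) / k
T_normal - T_ambient = 12.6
T_body - T_ambient = 0.2
Ratio = 63
ln(ratio) = 4.143135
t = 4.143135 / 0.095 = 43.61 hours

43.61


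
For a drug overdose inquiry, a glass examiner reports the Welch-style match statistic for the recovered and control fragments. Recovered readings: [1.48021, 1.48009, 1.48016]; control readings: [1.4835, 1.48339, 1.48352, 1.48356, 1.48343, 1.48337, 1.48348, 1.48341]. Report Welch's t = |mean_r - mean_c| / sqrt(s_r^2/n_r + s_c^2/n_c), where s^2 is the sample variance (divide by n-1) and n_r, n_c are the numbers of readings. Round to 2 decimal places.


Welch's t-criterion for glass RI comparison:
Recovered mean = sum / n_r = 4.44046 / 3 = 1.4801533
Control mean = sum / n_c = 11.86766 / 8 = 1.4834575
Recovered sample variance s_r^2 = 3.63333e-09
Control sample variance s_c^2 = 4.56429e-09
Welch SE (unpooled) = sqrt(s_r^2/n_r + s_c^2/n_c) = sqrt(1.21111e-09 + 5.70536e-10) = sqrt(1.78165e-09) = 4.22096e-05
|mean_r - mean_c| = 0.00330417
t = 0.00330417 / 4.22096e-05 = 78.28

78.28


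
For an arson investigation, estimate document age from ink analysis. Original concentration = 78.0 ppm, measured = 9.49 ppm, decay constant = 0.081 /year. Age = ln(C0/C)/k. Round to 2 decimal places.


Document age estimation:
C0/C = 78.0 / 9.49 = 8.219178
ln(C0/C) = 2.10647
t = 2.10647 / 0.081 = 26.01 years

26.01


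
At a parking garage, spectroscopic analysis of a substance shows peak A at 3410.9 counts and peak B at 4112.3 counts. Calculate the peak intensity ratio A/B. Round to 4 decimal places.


Spectral peak ratio:
Peak A = 3410.9 counts
Peak B = 4112.3 counts
Ratio = 3410.9 / 4112.3 = 0.8294

0.8294


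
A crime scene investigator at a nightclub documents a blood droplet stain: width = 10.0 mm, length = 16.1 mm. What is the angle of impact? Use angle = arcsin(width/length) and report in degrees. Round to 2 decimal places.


Blood spatter impact angle calculation:
width / length = 10.0 / 16.1 = 0.621118
angle = arcsin(0.621118)
angle = 38.40 degrees

38.40


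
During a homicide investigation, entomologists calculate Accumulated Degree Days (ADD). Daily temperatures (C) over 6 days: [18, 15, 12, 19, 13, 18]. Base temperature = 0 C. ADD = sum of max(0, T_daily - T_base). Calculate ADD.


Computing ADD day by day:
Day 1: max(0, 18 - 0) = 18
Day 2: max(0, 15 - 0) = 15
Day 3: max(0, 12 - 0) = 12
Day 4: max(0, 19 - 0) = 19
Day 5: max(0, 13 - 0) = 13
Day 6: max(0, 18 - 0) = 18
Total ADD = 95

95


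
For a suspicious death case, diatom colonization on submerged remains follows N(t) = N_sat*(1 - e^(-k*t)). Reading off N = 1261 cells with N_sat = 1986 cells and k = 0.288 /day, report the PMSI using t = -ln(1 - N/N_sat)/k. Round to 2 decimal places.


PMSI from diatom colonization curve:
N / N_sat = 1261 / 1986 = 0.634945
1 - N/N_sat = 0.365055
ln(1 - N/N_sat) = -1.007707
t = -ln(1 - N/N_sat) / k = -(-1.007707) / 0.288 = 3.50 days

3.50


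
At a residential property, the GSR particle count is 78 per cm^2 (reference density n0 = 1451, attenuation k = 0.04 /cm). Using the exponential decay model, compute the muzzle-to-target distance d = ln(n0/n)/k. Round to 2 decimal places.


GSR distance calculation:
n0/n = 1451 / 78 = 18.602564
ln(n0/n) = 2.923299
d = 2.923299 / 0.04 = 73.08 cm

73.08


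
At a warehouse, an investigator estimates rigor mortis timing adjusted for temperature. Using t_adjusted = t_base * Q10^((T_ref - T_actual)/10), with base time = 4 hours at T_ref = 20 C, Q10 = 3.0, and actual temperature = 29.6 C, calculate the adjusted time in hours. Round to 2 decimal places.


Rigor mortis time adjustment:
Exponent = (T_ref - T_actual) / 10 = (20 - 29.6) / 10 = -0.96
Q10 factor = 3.0^-0.96 = 0.34831
t_adjusted = 4 * 0.34831 = 1.39 hours

1.39


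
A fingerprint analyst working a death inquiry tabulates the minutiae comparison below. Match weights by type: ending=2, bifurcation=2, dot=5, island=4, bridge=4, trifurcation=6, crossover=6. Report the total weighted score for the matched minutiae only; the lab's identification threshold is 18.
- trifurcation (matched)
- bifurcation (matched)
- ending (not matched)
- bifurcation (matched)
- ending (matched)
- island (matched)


Weighted minutiae match score:
  trifurcation: matched, +6 (running total 6)
  bifurcation: matched, +2 (running total 8)
  ending: not matched, +0
  bifurcation: matched, +2 (running total 10)
  ending: matched, +2 (running total 12)
  island: matched, +4 (running total 16)
Total score = 16
Threshold = 18; verdict = inconclusive

16


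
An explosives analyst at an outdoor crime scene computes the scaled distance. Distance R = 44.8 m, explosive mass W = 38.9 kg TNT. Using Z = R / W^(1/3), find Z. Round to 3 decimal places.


Scaled distance calculation:
W^(1/3) = 38.9^(1/3) = 3.38831
Z = R / W^(1/3) = 44.8 / 3.38831
Z = 13.222 m/kg^(1/3)

13.222


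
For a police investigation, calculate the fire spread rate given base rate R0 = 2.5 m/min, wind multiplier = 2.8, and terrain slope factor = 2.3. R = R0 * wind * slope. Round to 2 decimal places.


Fire spread rate calculation:
R = R0 * wind_factor * slope_factor
= 2.5 * 2.8 * 2.3
= 7 * 2.3
= 16.10 m/min

16.10


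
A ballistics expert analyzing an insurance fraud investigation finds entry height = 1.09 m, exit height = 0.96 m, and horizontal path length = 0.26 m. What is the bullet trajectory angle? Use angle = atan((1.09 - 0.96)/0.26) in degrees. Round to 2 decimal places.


Bullet trajectory angle:
Height difference = 1.09 - 0.96 = 0.13 m
angle = atan(0.13 / 0.26)
angle = atan(0.5)
angle = 26.57 degrees

26.57


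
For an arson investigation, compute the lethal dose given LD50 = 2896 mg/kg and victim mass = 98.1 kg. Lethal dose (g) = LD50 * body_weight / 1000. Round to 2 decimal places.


Lethal dose calculation:
Lethal dose = LD50 * body_weight / 1000
= 2896 * 98.1 / 1000
= 284097.6 / 1000
= 284.10 g

284.10


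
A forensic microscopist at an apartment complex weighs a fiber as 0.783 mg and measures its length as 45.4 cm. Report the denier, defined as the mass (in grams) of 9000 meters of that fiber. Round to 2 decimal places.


Denier calculation:
Mass in grams = 0.783 mg / 1000 = 0.000783 g
Length in meters = 45.4 cm / 100 = 0.454 m
Linear density = mass / length = 0.000783 / 0.454 = 0.00172467 g/m
Denier = (g/m) * 9000 = 0.00172467 * 9000 = 15.52

15.52


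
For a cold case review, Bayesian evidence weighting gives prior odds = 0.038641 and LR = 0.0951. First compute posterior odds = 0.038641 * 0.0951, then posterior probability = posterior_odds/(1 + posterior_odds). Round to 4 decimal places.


Bayesian evidence evaluation:
Posterior odds = prior_odds * LR = 0.038641 * 0.0951 = 0.003674759
Posterior probability = posterior_odds / (1 + posterior_odds)
= 0.003674759 / (1 + 0.003674759)
= 0.003674759 / 1.003674759
= 0.0037

0.0037


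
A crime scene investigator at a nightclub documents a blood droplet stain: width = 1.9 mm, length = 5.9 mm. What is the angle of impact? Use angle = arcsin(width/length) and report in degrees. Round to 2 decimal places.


Blood spatter impact angle calculation:
width / length = 1.9 / 5.9 = 0.322034
angle = arcsin(0.322034)
angle = 18.79 degrees

18.79


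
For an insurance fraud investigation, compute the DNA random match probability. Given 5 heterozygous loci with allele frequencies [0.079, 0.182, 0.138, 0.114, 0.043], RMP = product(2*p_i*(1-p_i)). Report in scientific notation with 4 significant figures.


Computing RMP for 5 loci:
Locus 1: 2 * 0.079 * 0.921 = 0.145518
Locus 2: 2 * 0.182 * 0.818 = 0.297752
Locus 3: 2 * 0.138 * 0.862 = 0.237912
Locus 4: 2 * 0.114 * 0.886 = 0.202008
Locus 5: 2 * 0.043 * 0.957 = 0.082302
RMP = 1.714e-04

1.714e-04


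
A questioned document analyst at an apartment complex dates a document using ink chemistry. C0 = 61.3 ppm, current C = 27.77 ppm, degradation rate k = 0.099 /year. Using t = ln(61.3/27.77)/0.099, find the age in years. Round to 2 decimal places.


Document age estimation:
C0/C = 61.3 / 27.77 = 2.207418
ln(C0/C) = 0.791824
t = 0.791824 / 0.099 = 8.00 years

8.00


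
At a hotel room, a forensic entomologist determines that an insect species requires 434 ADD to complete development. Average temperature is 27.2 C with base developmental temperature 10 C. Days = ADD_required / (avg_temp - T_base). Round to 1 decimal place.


Insect development time:
Effective temperature = avg_temp - T_base = 27.2 - 10 = 17.2 C
Days = ADD / effective_temp = 434 / 17.2 = 25.2 days

25.2


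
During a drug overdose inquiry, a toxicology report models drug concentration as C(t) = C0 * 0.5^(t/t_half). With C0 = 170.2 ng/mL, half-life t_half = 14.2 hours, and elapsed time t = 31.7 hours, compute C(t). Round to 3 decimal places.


Drug concentration decay:
Number of half-lives = t / t_half = 31.7 / 14.2 = 2.232394
Decay factor = 0.5^2.232394 = 0.2128053
C(t) = 170.2 * 0.2128053 = 36.219 ng/mL

36.219


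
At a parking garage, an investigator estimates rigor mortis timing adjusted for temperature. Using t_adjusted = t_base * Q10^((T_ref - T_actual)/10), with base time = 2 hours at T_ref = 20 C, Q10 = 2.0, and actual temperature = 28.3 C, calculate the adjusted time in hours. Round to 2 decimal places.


Rigor mortis time adjustment:
Exponent = (T_ref - T_actual) / 10 = (20 - 28.3) / 10 = -0.83
Q10 factor = 2.0^-0.83 = 0.56253
t_adjusted = 2 * 0.56253 = 1.13 hours

1.13


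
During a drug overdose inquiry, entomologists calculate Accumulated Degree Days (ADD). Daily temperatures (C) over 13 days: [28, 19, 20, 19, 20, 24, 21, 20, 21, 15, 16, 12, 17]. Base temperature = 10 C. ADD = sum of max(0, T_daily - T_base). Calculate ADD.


Computing ADD day by day:
Day 1: max(0, 28 - 10) = 18
Day 2: max(0, 19 - 10) = 9
Day 3: max(0, 20 - 10) = 10
Day 4: max(0, 19 - 10) = 9
Day 5: max(0, 20 - 10) = 10
Day 6: max(0, 24 - 10) = 14
Day 7: max(0, 21 - 10) = 11
Day 8: max(0, 20 - 10) = 10
Day 9: max(0, 21 - 10) = 11
Day 10: max(0, 15 - 10) = 5
Day 11: max(0, 16 - 10) = 6
Day 12: max(0, 12 - 10) = 2
Day 13: max(0, 17 - 10) = 7
Total ADD = 122

122


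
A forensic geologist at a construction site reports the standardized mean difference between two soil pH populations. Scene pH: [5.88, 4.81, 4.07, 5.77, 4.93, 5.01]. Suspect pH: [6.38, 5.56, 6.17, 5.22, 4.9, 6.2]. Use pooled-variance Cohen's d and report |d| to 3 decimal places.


Pooled-variance Cohen's d for soil pH comparison:
Scene mean = 30.47 / 6 = 5.078333
Suspect mean = 34.43 / 6 = 5.738333
Scene sample variance s_s^2 = 0.447297
Suspect sample variance s_c^2 = 0.362897
Pooled variance = ((n_s-1)*s_s^2 + (n_c-1)*s_c^2) / (n_s + n_c - 2) = 0.405097
Pooled SD = sqrt(0.405097) = 0.636472
Mean difference = -0.66
|d| = |-0.66| / 0.636472 = 1.037

1.037


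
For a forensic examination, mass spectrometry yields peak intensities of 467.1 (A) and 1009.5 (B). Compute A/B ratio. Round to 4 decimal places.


Spectral peak ratio:
Peak A = 467.1 counts
Peak B = 1009.5 counts
Ratio = 467.1 / 1009.5 = 0.4627

0.4627


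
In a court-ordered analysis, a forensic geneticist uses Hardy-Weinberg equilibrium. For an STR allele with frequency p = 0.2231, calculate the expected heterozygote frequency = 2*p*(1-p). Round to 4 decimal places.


Hardy-Weinberg heterozygote frequency:
q = 1 - p = 1 - 0.2231 = 0.7769
2pq = 2 * 0.2231 * 0.7769 = 0.3467

0.3467


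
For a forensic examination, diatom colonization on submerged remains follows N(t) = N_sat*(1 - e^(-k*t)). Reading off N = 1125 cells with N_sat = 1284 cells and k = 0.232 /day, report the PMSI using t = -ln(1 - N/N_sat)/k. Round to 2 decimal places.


PMSI from diatom colonization curve:
N / N_sat = 1125 / 1284 = 0.876168
1 - N/N_sat = 0.123832
ln(1 - N/N_sat) = -2.088829
t = -ln(1 - N/N_sat) / k = -(-2.088829) / 0.232 = 9.00 days

9.00


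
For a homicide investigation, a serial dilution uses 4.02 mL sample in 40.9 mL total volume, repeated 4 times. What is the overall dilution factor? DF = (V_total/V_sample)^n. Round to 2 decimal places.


Dilution factor calculation:
Single dilution = V_total / V_sample = 40.9 / 4.02 ≈ 10.174129
Number of dilutions = 4
Total DF = (40.9 / 4.02)^4 (full precision, rounded at the end) = 10714.92

10714.92


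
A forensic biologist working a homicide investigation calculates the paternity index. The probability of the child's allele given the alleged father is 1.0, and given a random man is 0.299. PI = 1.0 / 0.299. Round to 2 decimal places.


Paternity Index calculation:
PI = P(allele|father) / P(allele|random)
PI = 1.0 / 0.299
PI = 3.34

3.34


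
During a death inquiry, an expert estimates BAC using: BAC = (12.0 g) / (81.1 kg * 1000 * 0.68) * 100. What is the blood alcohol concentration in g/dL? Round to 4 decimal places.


Applying the Widmark formula:
BAC = (dose_g / (body_wt * 1000 * r)) * 100
Denominator = 81.1 * 1000 * 0.68 = 55148
BAC = (12.0 / 55148) * 100
BAC = 0.0218 g/dL

0.0218


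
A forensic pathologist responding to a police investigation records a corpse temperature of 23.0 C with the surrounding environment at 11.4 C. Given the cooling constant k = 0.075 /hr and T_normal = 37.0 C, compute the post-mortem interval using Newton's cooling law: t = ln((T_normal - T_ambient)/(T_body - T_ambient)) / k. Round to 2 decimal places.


Using Newton's law of cooling:
t = ln((T_normal - T_ambient) / (T_body - T_ambient)) / k
T_normal - T_ambient = 25.6
T_body - T_ambient = 11.6
Ratio = 2.206897
ln(ratio) = 0.791587
t = 0.791587 / 0.075 = 10.55 hours

10.55


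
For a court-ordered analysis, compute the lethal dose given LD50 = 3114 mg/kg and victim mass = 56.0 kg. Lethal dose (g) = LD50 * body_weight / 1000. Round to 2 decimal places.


Lethal dose calculation:
Lethal dose = LD50 * body_weight / 1000
= 3114 * 56.0 / 1000
= 174384 / 1000
= 174.38 g

174.38


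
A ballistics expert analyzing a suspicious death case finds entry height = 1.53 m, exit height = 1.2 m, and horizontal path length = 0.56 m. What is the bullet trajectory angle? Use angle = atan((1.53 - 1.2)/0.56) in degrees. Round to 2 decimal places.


Bullet trajectory angle:
Height difference = 1.53 - 1.2 = 0.33 m
angle = atan(0.33 / 0.56)
angle = atan(0.589286)
angle = 30.51 degrees

30.51


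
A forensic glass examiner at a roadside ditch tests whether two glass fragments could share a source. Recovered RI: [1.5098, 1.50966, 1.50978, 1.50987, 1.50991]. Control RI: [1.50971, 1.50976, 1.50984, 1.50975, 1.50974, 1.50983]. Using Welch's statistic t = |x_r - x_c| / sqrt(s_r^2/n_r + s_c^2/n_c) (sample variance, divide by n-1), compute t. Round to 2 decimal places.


Welch's t-criterion for glass RI comparison:
Recovered mean = sum / n_r = 7.54902 / 5 = 1.509804
Control mean = sum / n_c = 9.05863 / 6 = 1.5097717
Recovered sample variance s_r^2 = 9.23e-09
Control sample variance s_c^2 = 2.69667e-09
Welch SE (unpooled) = sqrt(s_r^2/n_r + s_c^2/n_c) = sqrt(1.846e-09 + 4.49444e-10) = sqrt(2.29544e-09) = 4.79108e-05
|mean_r - mean_c| = 3.23333e-05
t = 3.23333e-05 / 4.79108e-05 = 0.67

0.67


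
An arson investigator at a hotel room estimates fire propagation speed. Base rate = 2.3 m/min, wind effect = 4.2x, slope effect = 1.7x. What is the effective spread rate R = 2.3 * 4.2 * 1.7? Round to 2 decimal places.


Fire spread rate calculation:
R = R0 * wind_factor * slope_factor
= 2.3 * 4.2 * 1.7
= 9.66 * 1.7
= 16.42 m/min

16.42


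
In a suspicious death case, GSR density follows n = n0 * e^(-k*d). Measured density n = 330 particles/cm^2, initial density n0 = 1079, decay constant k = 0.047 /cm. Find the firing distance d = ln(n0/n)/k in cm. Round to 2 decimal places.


GSR distance calculation:
n0/n = 1079 / 330 = 3.269697
ln(n0/n) = 1.184697
d = 1.184697 / 0.047 = 25.21 cm

25.21


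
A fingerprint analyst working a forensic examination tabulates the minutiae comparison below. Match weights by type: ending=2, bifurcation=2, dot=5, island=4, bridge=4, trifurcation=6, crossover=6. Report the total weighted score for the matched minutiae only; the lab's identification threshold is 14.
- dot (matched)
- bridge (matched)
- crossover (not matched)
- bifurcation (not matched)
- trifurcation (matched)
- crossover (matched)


Weighted minutiae match score:
  dot: matched, +5 (running total 5)
  bridge: matched, +4 (running total 9)
  crossover: not matched, +0
  bifurcation: not matched, +0
  trifurcation: matched, +6 (running total 15)
  crossover: matched, +6 (running total 21)
Total score = 21
Threshold = 14; verdict = identification

21


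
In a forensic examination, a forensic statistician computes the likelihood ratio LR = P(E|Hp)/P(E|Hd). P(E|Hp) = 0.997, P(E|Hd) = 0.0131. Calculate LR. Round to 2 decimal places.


Likelihood ratio calculation:
LR = P(E|Hp) / P(E|Hd)
LR = 0.997 / 0.0131
LR = 76.11

76.11


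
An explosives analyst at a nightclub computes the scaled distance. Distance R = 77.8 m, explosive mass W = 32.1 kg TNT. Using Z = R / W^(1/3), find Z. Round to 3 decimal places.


Scaled distance calculation:
W^(1/3) = 32.1^(1/3) = 3.178106
Z = R / W^(1/3) = 77.8 / 3.178106
Z = 24.480 m/kg^(1/3)

24.480


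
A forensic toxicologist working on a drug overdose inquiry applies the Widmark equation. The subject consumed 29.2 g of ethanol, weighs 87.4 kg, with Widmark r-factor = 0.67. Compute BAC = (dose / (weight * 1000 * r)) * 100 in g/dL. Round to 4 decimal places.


Applying the Widmark formula:
BAC = (dose_g / (body_wt * 1000 * r)) * 100
Denominator = 87.4 * 1000 * 0.67 = 58558
BAC = (29.2 / 58558) * 100
BAC = 0.0499 g/dL

0.0499


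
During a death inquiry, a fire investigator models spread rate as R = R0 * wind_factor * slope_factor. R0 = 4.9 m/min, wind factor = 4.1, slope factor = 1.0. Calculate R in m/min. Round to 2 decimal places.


Fire spread rate calculation:
R = R0 * wind_factor * slope_factor
= 4.9 * 4.1 * 1.0
= 20.09 * 1.0
= 20.09 m/min

20.09


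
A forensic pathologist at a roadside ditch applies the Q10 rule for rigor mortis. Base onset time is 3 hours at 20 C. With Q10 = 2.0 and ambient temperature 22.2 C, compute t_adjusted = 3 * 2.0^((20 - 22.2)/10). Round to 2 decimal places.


Rigor mortis time adjustment:
Exponent = (T_ref - T_actual) / 10 = (20 - 22.2) / 10 = -0.22
Q10 factor = 2.0^-0.22 = 0.85857
t_adjusted = 3 * 0.85857 = 2.58 hours

2.58


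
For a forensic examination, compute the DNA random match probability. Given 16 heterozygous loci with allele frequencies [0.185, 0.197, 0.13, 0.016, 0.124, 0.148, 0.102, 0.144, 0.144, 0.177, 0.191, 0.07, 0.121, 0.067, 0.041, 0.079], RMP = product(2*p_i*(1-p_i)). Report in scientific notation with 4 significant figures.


Computing RMP for 16 loci:
Locus 1: 2 * 0.185 * 0.815 = 0.30155
Locus 2: 2 * 0.197 * 0.803 = 0.316382
Locus 3: 2 * 0.13 * 0.87 = 0.2262
Locus 4: 2 * 0.016 * 0.984 = 0.031488
Locus 5: 2 * 0.124 * 0.876 = 0.217248
Locus 6: 2 * 0.148 * 0.852 = 0.252192
Locus 7: 2 * 0.102 * 0.898 = 0.183192
Locus 8: 2 * 0.144 * 0.856 = 0.246528
Locus 9: 2 * 0.144 * 0.856 = 0.246528
Locus 10: 2 * 0.177 * 0.823 = 0.291342
Locus 11: 2 * 0.191 * 0.809 = 0.309038
Locus 12: 2 * 0.07 * 0.93 = 0.1302
Locus 13: 2 * 0.121 * 0.879 = 0.212718
Locus 14: 2 * 0.067 * 0.933 = 0.125022
Locus 15: 2 * 0.041 * 0.959 = 0.078638
Locus 16: 2 * 0.079 * 0.921 = 0.145518
RMP = 1.479e-12

1.479e-12


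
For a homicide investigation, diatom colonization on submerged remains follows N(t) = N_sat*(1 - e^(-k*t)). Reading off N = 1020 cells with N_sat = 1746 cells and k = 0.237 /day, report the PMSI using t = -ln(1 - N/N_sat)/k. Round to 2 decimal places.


PMSI from diatom colonization curve:
N / N_sat = 1020 / 1746 = 0.584192
1 - N/N_sat = 0.415808
ln(1 - N/N_sat) = -0.877532
t = -ln(1 - N/N_sat) / k = -(-0.877532) / 0.237 = 3.70 days

3.70


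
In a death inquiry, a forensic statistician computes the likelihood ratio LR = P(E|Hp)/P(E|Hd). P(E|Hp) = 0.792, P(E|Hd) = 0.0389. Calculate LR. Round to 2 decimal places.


Likelihood ratio calculation:
LR = P(E|Hp) / P(E|Hd)
LR = 0.792 / 0.0389
LR = 20.36

20.36


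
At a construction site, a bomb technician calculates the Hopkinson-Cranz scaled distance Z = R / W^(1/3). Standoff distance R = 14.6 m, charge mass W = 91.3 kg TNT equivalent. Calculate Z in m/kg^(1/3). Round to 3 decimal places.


Scaled distance calculation:
W^(1/3) = 91.3^(1/3) = 4.502879
Z = R / W^(1/3) = 14.6 / 4.502879
Z = 3.242 m/kg^(1/3)

3.242


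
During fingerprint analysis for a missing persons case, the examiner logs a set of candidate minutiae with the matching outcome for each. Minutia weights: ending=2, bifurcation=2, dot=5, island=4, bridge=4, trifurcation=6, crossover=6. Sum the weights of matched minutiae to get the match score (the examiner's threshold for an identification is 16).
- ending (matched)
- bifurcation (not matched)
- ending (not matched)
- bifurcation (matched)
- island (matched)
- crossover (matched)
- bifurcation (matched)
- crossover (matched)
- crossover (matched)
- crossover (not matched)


Weighted minutiae match score:
  ending: matched, +2 (running total 2)
  bifurcation: not matched, +0
  ending: not matched, +0
  bifurcation: matched, +2 (running total 4)
  island: matched, +4 (running total 8)
  crossover: matched, +6 (running total 14)
  bifurcation: matched, +2 (running total 16)
  crossover: matched, +6 (running total 22)
  crossover: matched, +6 (running total 28)
  crossover: not matched, +0
Total score = 28
Threshold = 16; verdict = identification

28


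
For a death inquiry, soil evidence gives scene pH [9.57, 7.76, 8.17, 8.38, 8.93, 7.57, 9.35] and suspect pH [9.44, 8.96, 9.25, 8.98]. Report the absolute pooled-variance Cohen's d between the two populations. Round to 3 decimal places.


Pooled-variance Cohen's d for soil pH comparison:
Scene mean = 59.73 / 7 = 8.532857
Suspect mean = 36.63 / 4 = 9.1575
Scene sample variance s_s^2 = 0.596757
Suspect sample variance s_c^2 = 0.052958
Pooled variance = ((n_s-1)*s_s^2 + (n_c-1)*s_c^2) / (n_s + n_c - 2) = 0.415491
Pooled SD = sqrt(0.415491) = 0.644586
Mean difference = -0.624643
|d| = |-0.624643| / 0.644586 = 0.969

0.969


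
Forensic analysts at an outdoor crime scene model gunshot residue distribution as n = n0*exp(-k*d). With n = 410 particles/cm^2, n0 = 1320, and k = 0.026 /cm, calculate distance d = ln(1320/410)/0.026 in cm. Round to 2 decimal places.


GSR distance calculation:
n0/n = 1320 / 410 = 3.219512
ln(n0/n) = 1.16923
d = 1.16923 / 0.026 = 44.97 cm

44.97


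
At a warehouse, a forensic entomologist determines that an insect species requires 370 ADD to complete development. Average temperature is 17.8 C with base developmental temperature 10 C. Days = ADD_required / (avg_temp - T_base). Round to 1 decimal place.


Insect development time:
Effective temperature = avg_temp - T_base = 17.8 - 10 = 7.8 C
Days = ADD / effective_temp = 370 / 7.8 = 47.4 days

47.4


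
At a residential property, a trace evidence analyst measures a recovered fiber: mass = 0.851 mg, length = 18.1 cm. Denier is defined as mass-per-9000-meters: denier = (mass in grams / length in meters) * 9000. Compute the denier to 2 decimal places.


Denier calculation:
Mass in grams = 0.851 mg / 1000 = 0.000851 g
Length in meters = 18.1 cm / 100 = 0.181 m
Linear density = mass / length = 0.000851 / 0.181 = 0.00470166 g/m
Denier = (g/m) * 9000 = 0.00470166 * 9000 = 42.31

42.31


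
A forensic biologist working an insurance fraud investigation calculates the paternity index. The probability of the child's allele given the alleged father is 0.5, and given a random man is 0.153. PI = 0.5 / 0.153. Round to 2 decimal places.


Paternity Index calculation:
PI = P(allele|father) / P(allele|random)
PI = 0.5 / 0.153
PI = 3.27

3.27


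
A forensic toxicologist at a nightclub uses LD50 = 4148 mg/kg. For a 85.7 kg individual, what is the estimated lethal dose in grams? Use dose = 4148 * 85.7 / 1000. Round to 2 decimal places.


Lethal dose calculation:
Lethal dose = LD50 * body_weight / 1000
= 4148 * 85.7 / 1000
= 355483.6 / 1000
= 355.48 g

355.48


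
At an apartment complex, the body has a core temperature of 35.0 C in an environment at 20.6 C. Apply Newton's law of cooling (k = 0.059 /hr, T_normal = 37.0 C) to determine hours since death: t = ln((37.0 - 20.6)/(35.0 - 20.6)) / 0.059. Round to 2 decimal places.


Using Newton's law of cooling:
t = ln((T_normal - T_ambient) / (T_body - T_ambient)) / k
T_normal - T_ambient = 16.4
T_body - T_ambient = 14.4
Ratio = 1.138889
ln(ratio) = 0.130053
t = 0.130053 / 0.059 = 2.20 hours

2.20


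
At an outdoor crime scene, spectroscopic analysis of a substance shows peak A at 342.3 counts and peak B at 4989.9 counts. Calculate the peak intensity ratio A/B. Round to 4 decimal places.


Spectral peak ratio:
Peak A = 342.3 counts
Peak B = 4989.9 counts
Ratio = 342.3 / 4989.9 = 0.0686

0.0686


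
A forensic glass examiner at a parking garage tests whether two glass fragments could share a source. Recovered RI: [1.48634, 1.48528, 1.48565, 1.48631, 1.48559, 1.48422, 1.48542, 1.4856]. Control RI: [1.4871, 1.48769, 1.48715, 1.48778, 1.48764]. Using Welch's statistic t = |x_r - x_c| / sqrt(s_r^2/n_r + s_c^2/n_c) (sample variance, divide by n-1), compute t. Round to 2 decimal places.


Welch's t-criterion for glass RI comparison:
Recovered mean = sum / n_r = 11.88441 / 8 = 1.4855512
Control mean = sum / n_c = 7.43736 / 5 = 1.487472
Recovered sample variance s_r^2 = 4.39212e-07
Control sample variance s_c^2 = 1.0317e-07
Welch SE (unpooled) = sqrt(s_r^2/n_r + s_c^2/n_c) = sqrt(5.49016e-08 + 2.0634e-08) = sqrt(7.55356e-08) = 0.000274837
|mean_r - mean_c| = 0.00192075
t = 0.00192075 / 0.000274837 = 6.99

6.99


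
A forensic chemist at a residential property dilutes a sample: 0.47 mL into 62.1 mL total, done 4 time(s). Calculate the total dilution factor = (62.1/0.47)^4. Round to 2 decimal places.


Dilution factor calculation:
Single dilution = V_total / V_sample = 62.1 / 0.47 ≈ 132.12766
Number of dilutions = 4
Total DF = (62.1 / 0.47)^4 (full precision, rounded at the end) = 304771932.59

304771932.59


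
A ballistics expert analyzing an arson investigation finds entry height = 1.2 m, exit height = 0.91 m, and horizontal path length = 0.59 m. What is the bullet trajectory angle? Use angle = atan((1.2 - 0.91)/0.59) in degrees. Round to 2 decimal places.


Bullet trajectory angle:
Height difference = 1.2 - 0.91 = 0.29 m
angle = atan(0.29 / 0.59)
angle = atan(0.491525)
angle = 26.18 degrees

26.18


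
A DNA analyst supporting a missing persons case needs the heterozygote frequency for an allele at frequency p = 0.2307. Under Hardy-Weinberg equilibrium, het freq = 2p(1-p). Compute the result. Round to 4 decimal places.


Hardy-Weinberg heterozygote frequency:
q = 1 - p = 1 - 0.2307 = 0.7693
2pq = 2 * 0.2307 * 0.7693 = 0.3550

0.3550


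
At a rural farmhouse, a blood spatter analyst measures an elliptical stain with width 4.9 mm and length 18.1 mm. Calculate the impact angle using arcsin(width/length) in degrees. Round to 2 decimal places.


Blood spatter impact angle calculation:
width / length = 4.9 / 18.1 = 0.270718
angle = arcsin(0.270718)
angle = 15.71 degrees

15.71


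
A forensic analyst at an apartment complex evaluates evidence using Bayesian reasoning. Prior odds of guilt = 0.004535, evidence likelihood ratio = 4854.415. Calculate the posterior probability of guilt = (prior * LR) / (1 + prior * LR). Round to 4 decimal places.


Bayesian evidence evaluation:
Posterior odds = prior_odds * LR = 0.004535 * 4854.415 = 22.01477
Posterior probability = posterior_odds / (1 + posterior_odds)
= 22.01477 / (1 + 22.01477)
= 22.01477 / 23.01477
= 0.9565

0.9565


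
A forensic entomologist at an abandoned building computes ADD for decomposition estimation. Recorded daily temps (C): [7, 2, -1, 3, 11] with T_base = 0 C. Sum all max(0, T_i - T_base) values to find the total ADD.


Computing ADD day by day:
Day 1: max(0, 7 - 0) = 7
Day 2: max(0, 2 - 0) = 2
Day 3: max(0, -1 - 0) = 0
Day 4: max(0, 3 - 0) = 3
Day 5: max(0, 11 - 0) = 11
Total ADD = 23

23


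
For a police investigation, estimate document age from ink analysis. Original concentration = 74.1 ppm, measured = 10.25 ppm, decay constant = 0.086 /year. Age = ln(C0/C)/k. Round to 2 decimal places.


Document age estimation:
C0/C = 74.1 / 10.25 = 7.229268
ln(C0/C) = 1.978138
t = 1.978138 / 0.086 = 23.00 years

23.00


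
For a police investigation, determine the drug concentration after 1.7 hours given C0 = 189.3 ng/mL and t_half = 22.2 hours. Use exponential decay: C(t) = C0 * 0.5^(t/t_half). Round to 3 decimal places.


Drug concentration decay:
Number of half-lives = t / t_half = 1.7 / 22.2 = 0.076577
Decay factor = 0.5^0.076577 = 0.94830497
C(t) = 189.3 * 0.94830497 = 179.514 ng/mL

179.514


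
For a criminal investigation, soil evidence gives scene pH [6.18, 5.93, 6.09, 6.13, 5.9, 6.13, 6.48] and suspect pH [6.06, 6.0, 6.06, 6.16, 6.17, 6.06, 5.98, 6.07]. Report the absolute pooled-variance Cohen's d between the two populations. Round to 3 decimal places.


Pooled-variance Cohen's d for soil pH comparison:
Scene mean = 42.84 / 7 = 6.12
Suspect mean = 48.56 / 8 = 6.07
Scene sample variance s_s^2 = 0.036467
Suspect sample variance s_c^2 = 0.004486
Pooled variance = ((n_s-1)*s_s^2 + (n_c-1)*s_c^2) / (n_s + n_c - 2) = 0.019246
Pooled SD = sqrt(0.019246) = 0.13873
Mean difference = 0.05
|d| = |0.05| / 0.13873 = 0.360

0.360


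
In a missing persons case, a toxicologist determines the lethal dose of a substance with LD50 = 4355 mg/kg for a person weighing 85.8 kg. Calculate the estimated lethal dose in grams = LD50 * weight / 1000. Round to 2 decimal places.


Lethal dose calculation:
Lethal dose = LD50 * body_weight / 1000
= 4355 * 85.8 / 1000
= 373659 / 1000
= 373.66 g

373.66


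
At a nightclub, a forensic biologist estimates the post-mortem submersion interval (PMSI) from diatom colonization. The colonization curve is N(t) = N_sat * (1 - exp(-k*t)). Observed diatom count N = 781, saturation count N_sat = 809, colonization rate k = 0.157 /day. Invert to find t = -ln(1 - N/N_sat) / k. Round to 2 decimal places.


PMSI from diatom colonization curve:
N / N_sat = 781 / 809 = 0.965389
1 - N/N_sat = 0.034611
ln(1 - N/N_sat) = -3.363584
t = -ln(1 - N/N_sat) / k = -(-3.363584) / 0.157 = 21.42 days

21.42


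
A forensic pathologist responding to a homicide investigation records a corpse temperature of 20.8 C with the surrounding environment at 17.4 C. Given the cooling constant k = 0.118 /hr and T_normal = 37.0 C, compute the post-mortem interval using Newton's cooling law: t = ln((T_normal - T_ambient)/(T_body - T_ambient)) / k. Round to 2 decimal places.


Using Newton's law of cooling:
t = ln((T_normal - T_ambient) / (T_body - T_ambient)) / k
T_normal - T_ambient = 19.6
T_body - T_ambient = 3.4
Ratio = 5.764706
ln(ratio) = 1.751754
t = 1.751754 / 0.118 = 14.85 hours

14.85


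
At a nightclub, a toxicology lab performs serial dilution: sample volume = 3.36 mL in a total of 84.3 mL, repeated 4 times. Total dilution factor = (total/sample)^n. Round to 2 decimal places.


Dilution factor calculation:
Single dilution = V_total / V_sample = 84.3 / 3.36 ≈ 25.089286
Number of dilutions = 4
Total DF = (84.3 / 3.36)^4 (full precision, rounded at the end) = 396235.32

396235.32


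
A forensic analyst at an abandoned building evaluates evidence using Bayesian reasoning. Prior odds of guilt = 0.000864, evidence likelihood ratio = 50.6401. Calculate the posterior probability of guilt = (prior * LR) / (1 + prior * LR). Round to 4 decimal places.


Bayesian evidence evaluation:
Posterior odds = prior_odds * LR = 0.000864 * 50.6401 = 0.04375305
Posterior probability = posterior_odds / (1 + posterior_odds)
= 0.04375305 / (1 + 0.04375305)
= 0.04375305 / 1.04375305
= 0.0419

0.0419


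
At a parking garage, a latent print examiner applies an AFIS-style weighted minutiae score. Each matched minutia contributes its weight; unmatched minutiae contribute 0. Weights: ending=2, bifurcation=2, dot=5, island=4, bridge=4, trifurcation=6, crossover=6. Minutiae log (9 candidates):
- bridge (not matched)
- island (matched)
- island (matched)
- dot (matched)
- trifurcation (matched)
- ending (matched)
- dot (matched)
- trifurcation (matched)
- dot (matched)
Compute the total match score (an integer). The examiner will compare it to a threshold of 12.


Weighted minutiae match score:
  bridge: not matched, +0
  island: matched, +4 (running total 4)
  island: matched, +4 (running total 8)
  dot: matched, +5 (running total 13)
  trifurcation: matched, +6 (running total 19)
  ending: matched, +2 (running total 21)
  dot: matched, +5 (running total 26)
  trifurcation: matched, +6 (running total 32)
  dot: matched, +5 (running total 37)
Total score = 37
Threshold = 12; verdict = identification

37


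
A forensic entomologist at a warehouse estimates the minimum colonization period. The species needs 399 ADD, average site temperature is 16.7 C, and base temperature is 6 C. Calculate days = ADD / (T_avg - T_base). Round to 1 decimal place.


Insect development time:
Effective temperature = avg_temp - T_base = 16.7 - 6 = 10.7 C
Days = ADD / effective_temp = 399 / 10.7 = 37.3 days

37.3


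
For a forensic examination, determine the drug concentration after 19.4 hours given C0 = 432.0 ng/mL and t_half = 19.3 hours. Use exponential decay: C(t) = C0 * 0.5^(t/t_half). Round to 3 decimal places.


Drug concentration decay:
Number of half-lives = t / t_half = 19.4 / 19.3 = 1.005181
Decay factor = 0.5^1.005181 = 0.49820762
C(t) = 432.0 * 0.49820762 = 215.226 ng/mL

215.226


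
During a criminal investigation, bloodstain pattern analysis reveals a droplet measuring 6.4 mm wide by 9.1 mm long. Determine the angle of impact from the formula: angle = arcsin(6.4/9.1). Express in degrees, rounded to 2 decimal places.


Blood spatter impact angle calculation:
width / length = 6.4 / 9.1 = 0.703297
angle = arcsin(0.703297)
angle = 44.69 degrees

44.69


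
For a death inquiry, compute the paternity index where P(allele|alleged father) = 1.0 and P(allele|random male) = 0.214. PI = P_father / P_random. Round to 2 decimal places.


Paternity Index calculation:
PI = P(allele|father) / P(allele|random)
PI = 1.0 / 0.214
PI = 4.67

4.67


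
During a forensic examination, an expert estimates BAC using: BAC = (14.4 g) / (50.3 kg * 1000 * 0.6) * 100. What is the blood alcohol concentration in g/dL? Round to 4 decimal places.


Applying the Widmark formula:
BAC = (dose_g / (body_wt * 1000 * r)) * 100
Denominator = 50.3 * 1000 * 0.6 = 30180
BAC = (14.4 / 30180) * 100
BAC = 0.0477 g/dL

0.0477


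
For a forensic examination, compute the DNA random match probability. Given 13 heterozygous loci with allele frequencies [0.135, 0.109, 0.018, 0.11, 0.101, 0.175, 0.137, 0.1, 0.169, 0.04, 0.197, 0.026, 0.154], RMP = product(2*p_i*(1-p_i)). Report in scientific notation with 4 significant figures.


Computing RMP for 13 loci:
Locus 1: 2 * 0.135 * 0.865 = 0.23355
Locus 2: 2 * 0.109 * 0.891 = 0.194238
Locus 3: 2 * 0.018 * 0.982 = 0.035352
Locus 4: 2 * 0.11 * 0.89 = 0.1958
Locus 5: 2 * 0.101 * 0.899 = 0.181598
Locus 6: 2 * 0.175 * 0.825 = 0.28875
Locus 7: 2 * 0.137 * 0.863 = 0.236462
Locus 8: 2 * 0.1 * 0.9 = 0.18
Locus 9: 2 * 0.169 * 0.831 = 0.280878
Locus 10: 2 * 0.04 * 0.96 = 0.0768
Locus 11: 2 * 0.197 * 0.803 = 0.316382
Locus 12: 2 * 0.026 * 0.974 = 0.050648
Locus 13: 2 * 0.154 * 0.846 = 0.260568
RMP = 6.312e-11

6.312e-11


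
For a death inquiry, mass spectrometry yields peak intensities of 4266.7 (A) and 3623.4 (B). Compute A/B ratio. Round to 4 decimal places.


Spectral peak ratio:
Peak A = 4266.7 counts
Peak B = 3623.4 counts
Ratio = 4266.7 / 3623.4 = 1.1775

1.1775


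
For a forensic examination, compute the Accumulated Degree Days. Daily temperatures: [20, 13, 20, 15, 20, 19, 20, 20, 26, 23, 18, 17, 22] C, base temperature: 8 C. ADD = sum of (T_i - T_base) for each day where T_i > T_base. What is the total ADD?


Computing ADD day by day:
Day 1: max(0, 20 - 8) = 12
Day 2: max(0, 13 - 8) = 5
Day 3: max(0, 20 - 8) = 12
Day 4: max(0, 15 - 8) = 7
Day 5: max(0, 20 - 8) = 12
Day 6: max(0, 19 - 8) = 11
Day 7: max(0, 20 - 8) = 12
Day 8: max(0, 20 - 8) = 12
Day 9: max(0, 26 - 8) = 18
Day 10: max(0, 23 - 8) = 15
Day 11: max(0, 18 - 8) = 10
Day 12: max(0, 17 - 8) = 9
Day 13: max(0, 22 - 8) = 14
Total ADD = 149

149


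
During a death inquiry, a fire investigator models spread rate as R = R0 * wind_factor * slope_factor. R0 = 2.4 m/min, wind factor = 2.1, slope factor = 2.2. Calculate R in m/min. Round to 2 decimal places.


Fire spread rate calculation:
R = R0 * wind_factor * slope_factor
= 2.4 * 2.1 * 2.2
= 5.04 * 2.2
= 11.09 m/min

11.09


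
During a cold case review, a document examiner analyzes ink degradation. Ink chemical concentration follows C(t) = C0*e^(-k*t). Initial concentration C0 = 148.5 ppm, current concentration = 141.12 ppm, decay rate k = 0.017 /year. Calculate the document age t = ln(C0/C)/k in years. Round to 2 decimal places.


Document age estimation:
C0/C = 148.5 / 141.12 = 1.052296
ln(C0/C) = 0.050974
t = 0.050974 / 0.017 = 3.00 years

3.00


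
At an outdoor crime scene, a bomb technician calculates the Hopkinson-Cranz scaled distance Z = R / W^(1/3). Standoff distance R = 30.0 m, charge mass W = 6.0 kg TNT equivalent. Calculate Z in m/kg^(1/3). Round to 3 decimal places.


Scaled distance calculation:
W^(1/3) = 6.0^(1/3) = 1.817121
Z = R / W^(1/3) = 30.0 / 1.817121
Z = 16.510 m/kg^(1/3)

16.510


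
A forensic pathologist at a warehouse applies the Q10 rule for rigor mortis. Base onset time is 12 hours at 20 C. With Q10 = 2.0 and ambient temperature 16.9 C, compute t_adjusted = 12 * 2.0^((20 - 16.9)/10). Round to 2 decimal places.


Rigor mortis time adjustment:
Exponent = (T_ref - T_actual) / 10 = (20 - 16.9) / 10 = 0.31
Q10 factor = 2.0^0.31 = 1.23971
t_adjusted = 12 * 1.23971 = 14.88 hours

14.88


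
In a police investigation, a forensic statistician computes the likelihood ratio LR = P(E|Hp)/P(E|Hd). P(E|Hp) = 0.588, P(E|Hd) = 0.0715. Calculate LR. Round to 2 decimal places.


Likelihood ratio calculation:
LR = P(E|Hp) / P(E|Hd)
LR = 0.588 / 0.0715
LR = 8.22

8.22


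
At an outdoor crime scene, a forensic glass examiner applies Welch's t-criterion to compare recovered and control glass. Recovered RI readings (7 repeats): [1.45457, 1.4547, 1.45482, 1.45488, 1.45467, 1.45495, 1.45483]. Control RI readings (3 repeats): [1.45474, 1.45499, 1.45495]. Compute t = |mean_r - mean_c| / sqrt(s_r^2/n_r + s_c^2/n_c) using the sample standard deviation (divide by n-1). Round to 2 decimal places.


Welch's t-criterion for glass RI comparison:
Recovered mean = sum / n_r = 10.18342 / 7 = 1.4547743
Control mean = sum / n_c = 4.36468 / 3 = 1.4548933
Recovered sample variance s_r^2 = 1.75619e-08
Control sample variance s_c^2 = 1.80333e-08
Welch SE (unpooled) = sqrt(s_r^2/n_r + s_c^2/n_c) = sqrt(2.50884e-09 + 6.01111e-09) = sqrt(8.51995e-09) = 9.23036e-05
|mean_r - mean_c| = 0.000119048
t = 0.000119048 / 9.23036e-05 = 1.29

1.29
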